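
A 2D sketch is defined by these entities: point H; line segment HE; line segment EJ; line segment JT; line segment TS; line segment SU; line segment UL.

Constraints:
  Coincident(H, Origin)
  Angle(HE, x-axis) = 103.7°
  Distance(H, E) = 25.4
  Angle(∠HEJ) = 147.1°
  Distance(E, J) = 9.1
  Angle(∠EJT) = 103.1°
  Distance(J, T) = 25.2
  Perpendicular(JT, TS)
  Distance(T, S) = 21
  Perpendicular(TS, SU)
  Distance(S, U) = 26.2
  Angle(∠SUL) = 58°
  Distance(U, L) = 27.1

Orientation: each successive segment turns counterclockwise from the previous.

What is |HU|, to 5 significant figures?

13.972

H is at the origin; HE runs at 103.7° with length 25.4, so E = (-6.0157, 24.677). ∠HEJ = 147.1° gives EJ at 136.60° from the x-axis; with |EJ| = 9.1, J = (-12.628, 30.930). ∠EJT = 103.1° gives JT at -146.50° from the x-axis; with |JT| = 25.2, T = (-33.641, 17.021). JT ⟂ TS, so TS runs at -56.500°; with |TS| = 21.0, S = (-22.051, -0.49057). The perpendicularity gives SU at right angles to TS, so SU runs at 33.500°; with |SU| = 26.2, U = (-0.20296, 13.970). Then |HU| = |U − H| = 13.972.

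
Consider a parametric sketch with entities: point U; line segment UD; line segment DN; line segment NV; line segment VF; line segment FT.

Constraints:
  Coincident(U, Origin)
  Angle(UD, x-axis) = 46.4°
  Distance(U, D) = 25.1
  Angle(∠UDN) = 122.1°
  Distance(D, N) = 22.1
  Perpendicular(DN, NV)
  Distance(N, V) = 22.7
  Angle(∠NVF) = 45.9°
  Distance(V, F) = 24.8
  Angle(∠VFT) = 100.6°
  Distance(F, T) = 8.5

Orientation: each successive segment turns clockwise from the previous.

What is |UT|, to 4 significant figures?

31.98

∠NVF = 45.9° gives VF at 124.4° from the x-axis; with |VF| = 24.8, F = (20.43, 11.99). ∠VFT = 100.6° gives FT at 45.00° from the x-axis; with |FT| = 8.5, T = (26.44, 18.00). Then |UT| = |T − U| = 31.98.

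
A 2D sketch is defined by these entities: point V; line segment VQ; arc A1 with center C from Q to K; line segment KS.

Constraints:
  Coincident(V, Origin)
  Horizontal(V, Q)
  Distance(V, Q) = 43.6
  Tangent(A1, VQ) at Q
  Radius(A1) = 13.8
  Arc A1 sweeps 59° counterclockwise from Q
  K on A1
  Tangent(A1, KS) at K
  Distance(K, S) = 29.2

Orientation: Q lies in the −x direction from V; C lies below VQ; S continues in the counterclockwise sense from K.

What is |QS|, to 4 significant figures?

41.57

On A1, Q sits at bearing 90° from C; a 59° counterclockwise sweep puts K at bearing 149°, so K = C + 13.8·(cos 149°, sin 149°) = (-55.43, -6.692). Tangency of A1 to KS means the radius CK is perpendicular to KS, so KS runs along (−sin 149°, cos 149°); with |KS| = 29.2, S = (-70.47, -31.72). Then |QS| = |S − Q| = 41.57.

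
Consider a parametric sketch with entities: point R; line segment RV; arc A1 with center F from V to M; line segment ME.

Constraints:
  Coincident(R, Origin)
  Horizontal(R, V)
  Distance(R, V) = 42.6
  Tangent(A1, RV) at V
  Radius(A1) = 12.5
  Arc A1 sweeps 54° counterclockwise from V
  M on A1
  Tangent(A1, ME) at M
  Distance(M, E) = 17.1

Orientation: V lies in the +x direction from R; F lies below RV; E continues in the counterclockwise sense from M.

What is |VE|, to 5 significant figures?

27.696

R is at the origin; R and V share the same y with |RV| = 42.6 and V on the +x side, so V = (42.600, 0.0000). The tangent condition forces FV to be normal to RV, so F = V + (0, -12.5) = (42.600, -12.500). On A1, V sits at bearing 90° from F; a 54° counterclockwise sweep puts M at bearing 144°, so M = F + 12.5·(cos 144°, sin 144°) = (32.487, -5.1527). Tangency of A1 to ME means the radius FM is perpendicular to ME, so ME runs along (−sin 144°, cos 144°); with |ME| = 17.1, E = (22.436, -18.987). Then |VE| = |E − V| = 27.696.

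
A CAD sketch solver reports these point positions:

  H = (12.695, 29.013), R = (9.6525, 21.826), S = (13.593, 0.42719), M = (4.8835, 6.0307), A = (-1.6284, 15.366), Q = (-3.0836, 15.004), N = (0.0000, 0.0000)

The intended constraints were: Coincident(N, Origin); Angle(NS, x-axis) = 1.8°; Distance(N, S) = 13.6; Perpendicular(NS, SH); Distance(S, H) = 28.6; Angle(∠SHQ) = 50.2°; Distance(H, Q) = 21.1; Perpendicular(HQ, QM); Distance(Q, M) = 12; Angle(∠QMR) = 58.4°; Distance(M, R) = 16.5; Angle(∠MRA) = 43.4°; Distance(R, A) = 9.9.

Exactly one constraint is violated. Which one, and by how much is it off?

Distance(R, A) = 9.9 — off by 3.10.

N = (0.00, 0.00) ✓; NS at 1.800° ✓; |NS| = 13.60 ✓; ∠(NS, SH) = 90.00° ✓; |SH| = 28.60 ✓; ∠SHQ = 50.20° ✓; |HQ| = 21.10 ✓; ∠(HQ, QM) = 90.00° ✓; |QM| = 12.00 ✓; ∠QMR = 58.40° ✓; |MR| = 16.50 ✓; ∠MRA = 43.40° ✓; |RA| = 13.00 ✗.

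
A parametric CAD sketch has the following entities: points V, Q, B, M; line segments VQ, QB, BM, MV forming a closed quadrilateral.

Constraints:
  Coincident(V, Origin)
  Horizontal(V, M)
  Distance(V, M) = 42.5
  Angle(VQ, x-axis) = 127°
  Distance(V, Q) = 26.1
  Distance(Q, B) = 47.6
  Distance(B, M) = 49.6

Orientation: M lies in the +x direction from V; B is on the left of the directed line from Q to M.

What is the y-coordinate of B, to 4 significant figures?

46.24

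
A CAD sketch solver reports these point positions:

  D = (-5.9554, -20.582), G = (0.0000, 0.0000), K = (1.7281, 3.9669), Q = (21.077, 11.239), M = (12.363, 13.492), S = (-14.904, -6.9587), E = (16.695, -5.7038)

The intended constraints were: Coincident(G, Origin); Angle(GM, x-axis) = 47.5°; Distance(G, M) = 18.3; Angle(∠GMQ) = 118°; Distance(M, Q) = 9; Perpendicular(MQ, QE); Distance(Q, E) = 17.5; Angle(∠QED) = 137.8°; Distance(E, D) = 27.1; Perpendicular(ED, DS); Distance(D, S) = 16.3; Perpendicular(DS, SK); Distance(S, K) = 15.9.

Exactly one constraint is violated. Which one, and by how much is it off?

Distance(S, K) = 15.9 — off by 4.00.

G = (0.00, 0.00) ✓; GM at 47.50° ✓; |GM| = 18.30 ✓; ∠GMQ = 118.0° ✓; |MQ| = 9.001 ✓; ∠(MQ, QE) = 90.00° ✓; |QE| = 17.50 ✓; ∠QED = 137.8° ✓; |ED| = 27.10 ✓; ∠(ED, DS) = 90.00° ✓; |DS| = 16.30 ✓; ∠(DS, SK) = 90.00° ✓; |SK| = 19.90 ✗.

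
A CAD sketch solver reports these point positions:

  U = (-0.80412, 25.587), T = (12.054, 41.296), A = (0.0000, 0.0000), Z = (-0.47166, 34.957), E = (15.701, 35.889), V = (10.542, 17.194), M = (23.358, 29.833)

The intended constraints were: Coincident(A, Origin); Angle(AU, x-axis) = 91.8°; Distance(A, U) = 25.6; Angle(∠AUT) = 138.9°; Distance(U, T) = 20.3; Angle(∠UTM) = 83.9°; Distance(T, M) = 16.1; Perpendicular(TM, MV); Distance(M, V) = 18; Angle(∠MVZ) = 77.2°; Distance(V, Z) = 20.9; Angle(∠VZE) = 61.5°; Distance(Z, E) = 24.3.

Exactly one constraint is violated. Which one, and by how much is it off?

Distance(Z, E) = 24.3 — off by 8.10.

A = (0.00, 0.00) ✓; AU at 91.80° ✓; |AU| = 25.60 ✓; ∠AUT = 138.9° ✓; |UT| = 20.30 ✓; ∠UTM = 83.90° ✓; |TM| = 16.10 ✓; ∠(TM, MV) = 90.00° ✓; |MV| = 18.00 ✓; ∠MVZ = 77.20° ✓; |VZ| = 20.90 ✓; ∠VZE = 61.50° ✓; |ZE| = 16.20 ✗.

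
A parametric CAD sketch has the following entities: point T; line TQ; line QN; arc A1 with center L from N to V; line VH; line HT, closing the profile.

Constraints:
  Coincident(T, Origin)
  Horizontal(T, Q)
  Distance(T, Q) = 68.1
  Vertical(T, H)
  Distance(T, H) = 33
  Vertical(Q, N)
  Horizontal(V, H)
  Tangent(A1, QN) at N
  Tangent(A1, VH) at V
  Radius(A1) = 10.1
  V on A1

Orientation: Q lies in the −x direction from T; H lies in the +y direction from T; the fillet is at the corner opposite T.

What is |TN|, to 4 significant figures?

71.85

The virtual corner opposite T is at (-68.10, 33.00). Tangency of A1 to QN means the radius LN is perpendicular to QN and tangency of A1 to VH means the radius LV is perpendicular to VH, with radius 10.1, so the center L sits 10.1 in from both sides at L = (-58.00, 22.90). That places the tangent points at N = (-68.10, 22.90) on QN and V = (-58.00, 33.00) on VH. Then |TN| = |N − T| = 71.85.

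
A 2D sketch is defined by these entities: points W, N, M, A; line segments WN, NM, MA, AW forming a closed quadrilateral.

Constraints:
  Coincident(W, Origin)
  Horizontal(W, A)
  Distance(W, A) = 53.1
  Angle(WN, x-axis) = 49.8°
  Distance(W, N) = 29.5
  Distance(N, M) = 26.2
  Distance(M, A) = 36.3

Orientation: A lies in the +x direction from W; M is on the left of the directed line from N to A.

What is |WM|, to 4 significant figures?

54.66

W is at the origin; WA is horizontal with |WA| = 53.1 and A in +x, so A = (53.1, 0). WN runs at 49.8° with |WN| = 29.5, so N = (19.04, 22.53). M is determined by |NM| = 26.2 and |MA| = 36.3 together: it lies at the intersection of circle(N, 26.2) and circle(A, 36.3). With |NA| = 40.84, the foot of the radical line on NA is 12.69 from N and the perpendicular offset is √(26.2² − 12.69²) = 22.92. Taking the left-of-NA solution: M = (42.27, 34.65).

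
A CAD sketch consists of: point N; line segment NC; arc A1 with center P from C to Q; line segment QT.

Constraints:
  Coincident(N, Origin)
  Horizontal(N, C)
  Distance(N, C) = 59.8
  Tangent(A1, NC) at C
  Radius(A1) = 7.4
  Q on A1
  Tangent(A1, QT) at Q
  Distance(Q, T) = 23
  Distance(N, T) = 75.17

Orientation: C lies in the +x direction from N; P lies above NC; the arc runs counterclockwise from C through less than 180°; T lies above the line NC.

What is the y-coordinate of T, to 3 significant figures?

29.7

Checks: ∠(PC, CN) = 90.00° ✓; |PQ| = 7.400 ✓; ∠(PQ, QT) = 90.00° ✓; |QT| = 23.00 ✓; |NT| = 75.17 ✓.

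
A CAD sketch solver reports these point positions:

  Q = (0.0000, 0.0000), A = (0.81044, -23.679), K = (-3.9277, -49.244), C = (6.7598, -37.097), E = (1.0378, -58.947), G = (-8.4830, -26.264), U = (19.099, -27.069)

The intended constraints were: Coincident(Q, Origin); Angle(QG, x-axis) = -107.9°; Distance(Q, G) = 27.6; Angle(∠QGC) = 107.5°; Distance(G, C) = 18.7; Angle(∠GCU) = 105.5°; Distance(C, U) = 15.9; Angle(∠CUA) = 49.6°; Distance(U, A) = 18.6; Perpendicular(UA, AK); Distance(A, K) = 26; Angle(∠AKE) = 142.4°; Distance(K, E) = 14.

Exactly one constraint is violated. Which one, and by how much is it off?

Distance(K, E) = 14 — off by 3.10.

Q = (0.00, 0.00) ✓; QG at -107.9° ✓; |QG| = 27.60 ✓; ∠QGC = 107.5° ✓; |GC| = 18.70 ✓; ∠GCU = 105.5° ✓; |CU| = 15.90 ✓; ∠CUA = 49.60° ✓; |UA| = 18.60 ✓; ∠(UA, AK) = 90.00° ✓; |AK| = 26.00 ✓; ∠AKE = 142.4° ✓; |KE| = 10.90 ✗.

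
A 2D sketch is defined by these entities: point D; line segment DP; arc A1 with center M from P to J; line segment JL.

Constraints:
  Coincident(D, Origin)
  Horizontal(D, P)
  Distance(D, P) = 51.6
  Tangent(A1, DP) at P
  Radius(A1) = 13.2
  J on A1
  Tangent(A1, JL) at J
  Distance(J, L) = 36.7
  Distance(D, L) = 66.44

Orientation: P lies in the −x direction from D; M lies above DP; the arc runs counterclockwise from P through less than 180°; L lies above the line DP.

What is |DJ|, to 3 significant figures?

41.2

D is at the origin; D and P share the same y with |DP| = 51.6 and P on the −x side, so P = (-51.6, 0.00). Tangency of A1 to DP means the radius MP is perpendicular to DP, so M = P + (0, 13.2) = (-51.6, 13.2). Since MJ ⟂ JL (tangency), |ML| = √(13.2² + 36.7²) = 39.0 regardless of where J sits on A1. So L lies on both circle(D, 66.44) and circle(M, 39.0); the above-DP intersection is L = (-42.4, 51.1). J is the foot of the tangent from L: J = (-38.5, 14.6).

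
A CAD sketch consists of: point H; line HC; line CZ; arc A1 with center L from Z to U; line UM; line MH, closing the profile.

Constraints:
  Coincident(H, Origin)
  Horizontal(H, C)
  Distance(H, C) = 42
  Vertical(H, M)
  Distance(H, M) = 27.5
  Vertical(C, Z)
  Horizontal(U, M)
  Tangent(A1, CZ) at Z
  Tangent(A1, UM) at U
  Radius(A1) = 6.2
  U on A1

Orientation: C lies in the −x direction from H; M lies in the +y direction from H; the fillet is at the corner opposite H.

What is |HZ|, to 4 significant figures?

47.09

H is at the origin; HC is horizontal with |HC| = 42.0 and C on the −x side, so C = (-42.00, 0.000). H and M share the same x with |HM| = 27.5 and M on the +y side, so M = (0.000, 27.50). The virtual corner opposite H is at (-42.00, 27.50). Since A1 is tangent to CZ there, LZ ⟂ CZ and since A1 is tangent to UM there, LU ⟂ UM, with radius 6.2, so the center L sits 6.2 in from both sides at L = (-35.80, 21.30). That places the tangent points at Z = (-42.00, 21.30) on CZ and U = (-35.80, 27.50) on UM. Then |HZ| = |Z − H| = 47.09.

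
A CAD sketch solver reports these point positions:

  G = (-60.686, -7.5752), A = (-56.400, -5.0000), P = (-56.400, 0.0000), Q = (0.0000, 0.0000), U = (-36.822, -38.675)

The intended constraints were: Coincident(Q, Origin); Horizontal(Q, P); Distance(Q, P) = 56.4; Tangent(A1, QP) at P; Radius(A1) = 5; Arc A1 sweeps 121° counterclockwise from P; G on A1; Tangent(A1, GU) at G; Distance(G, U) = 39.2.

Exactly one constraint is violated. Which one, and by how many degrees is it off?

Tangent(A1, GU) at G — off by 6.50°.

Q = (0.00, 0.00) ✓; Q.y = 0.00, P.y = 0.00 ✓; |QP| = 56.40 ✓; ∠(AP, PQ) = 90.00° ✓; |AP| = 5.000 ✓; bearing(A→G) − bearing(A→P) = 121.0° ✓; |AG| = 5.000 ✓; ∠(AG, GU) = 83.50° ✗; |GU| = 39.20 ✓.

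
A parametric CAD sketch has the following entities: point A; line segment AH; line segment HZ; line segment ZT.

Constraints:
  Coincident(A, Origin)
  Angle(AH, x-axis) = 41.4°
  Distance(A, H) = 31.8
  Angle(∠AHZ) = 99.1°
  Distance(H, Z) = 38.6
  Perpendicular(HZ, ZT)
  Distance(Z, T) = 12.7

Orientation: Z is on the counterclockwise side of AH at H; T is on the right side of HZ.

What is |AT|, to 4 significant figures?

62.03

A is at the origin; AH runs at 41.4° with length 31.8, so H = 31.8·(cos 41.4°, sin 41.4°) = (23.85, 21.03). ∠AHZ = 99.1°, so HZ runs at 41.4° + (180° − 99.1°) = 122.3° from the x-axis; with |HZ| = 38.6, Z = H + 38.6·(cos 122.3°, sin 122.3°) = (3.228, 53.66). HZ ⟂ ZT; with |ZT| = 12.7 on the right of HZ, T = Z + 12.7·(0.8453, 0.5344) = (13.96, 60.44). Then |AT| = |T − A| = 62.03.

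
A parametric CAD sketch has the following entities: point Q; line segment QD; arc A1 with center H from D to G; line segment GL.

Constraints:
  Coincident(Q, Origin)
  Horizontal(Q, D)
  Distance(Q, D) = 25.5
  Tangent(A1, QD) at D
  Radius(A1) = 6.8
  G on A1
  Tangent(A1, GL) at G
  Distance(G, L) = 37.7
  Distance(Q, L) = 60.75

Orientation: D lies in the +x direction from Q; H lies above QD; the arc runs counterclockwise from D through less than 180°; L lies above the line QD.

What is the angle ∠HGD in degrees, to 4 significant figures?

56.93°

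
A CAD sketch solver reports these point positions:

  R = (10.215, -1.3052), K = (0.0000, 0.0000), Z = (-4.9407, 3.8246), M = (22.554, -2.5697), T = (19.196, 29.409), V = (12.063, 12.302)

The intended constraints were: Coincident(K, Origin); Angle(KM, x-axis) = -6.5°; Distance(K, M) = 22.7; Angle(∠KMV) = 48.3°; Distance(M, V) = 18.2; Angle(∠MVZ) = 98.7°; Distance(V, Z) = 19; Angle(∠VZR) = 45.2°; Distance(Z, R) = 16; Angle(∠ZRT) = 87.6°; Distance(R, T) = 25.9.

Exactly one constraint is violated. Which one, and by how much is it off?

Distance(R, T) = 25.9 — off by 6.10.

K = (0.00, 0.00) ✓; KM at -6.500° ✓; |KM| = 22.70 ✓; ∠KMV = 48.30° ✓; |MV| = 18.20 ✓; ∠MVZ = 98.70° ✓; |VZ| = 19.00 ✓; ∠VZR = 45.20° ✓; |ZR| = 16.00 ✓; ∠ZRT = 87.60° ✓; |RT| = 32.00 ✗.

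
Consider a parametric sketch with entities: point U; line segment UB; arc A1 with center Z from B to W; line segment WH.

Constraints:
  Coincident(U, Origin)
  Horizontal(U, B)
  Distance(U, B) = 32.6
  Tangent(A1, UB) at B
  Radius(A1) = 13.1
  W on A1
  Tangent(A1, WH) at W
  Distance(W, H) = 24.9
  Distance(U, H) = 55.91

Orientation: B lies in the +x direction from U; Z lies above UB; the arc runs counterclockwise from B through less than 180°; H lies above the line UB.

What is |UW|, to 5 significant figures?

48.180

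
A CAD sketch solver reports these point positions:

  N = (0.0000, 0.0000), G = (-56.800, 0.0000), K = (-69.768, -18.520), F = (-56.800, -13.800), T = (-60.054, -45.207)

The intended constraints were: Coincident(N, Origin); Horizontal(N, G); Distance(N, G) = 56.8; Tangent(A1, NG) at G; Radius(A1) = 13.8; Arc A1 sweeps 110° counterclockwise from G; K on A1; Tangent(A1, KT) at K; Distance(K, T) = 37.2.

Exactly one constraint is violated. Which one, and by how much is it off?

Distance(K, T) = 37.2 — off by 8.80.

N = (0.00, 0.00) ✓; N.y = 0.00, G.y = 0.00 ✓; |NG| = 56.80 ✓; ∠(FG, GN) = 90.00° ✓; |FG| = 13.80 ✓; bearing(F→K) − bearing(F→G) = 110.0° ✓; |FK| = 13.80 ✓; ∠(FK, KT) = 90.00° ✓; |KT| = 28.40 ✗.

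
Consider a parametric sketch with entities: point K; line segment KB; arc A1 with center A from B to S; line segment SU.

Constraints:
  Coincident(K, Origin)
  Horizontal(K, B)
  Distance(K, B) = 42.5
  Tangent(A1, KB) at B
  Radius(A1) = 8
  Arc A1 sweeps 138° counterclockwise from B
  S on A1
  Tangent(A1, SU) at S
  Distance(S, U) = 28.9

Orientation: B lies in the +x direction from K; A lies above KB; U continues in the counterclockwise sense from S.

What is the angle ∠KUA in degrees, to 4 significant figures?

70.92°

On A1, B sits at bearing -90° from A; a 138° counterclockwise sweep puts S at bearing 48°, so S = A + 8.0·(cos 48°, sin 48°) = (47.85, 13.95). Tangency of A1 to SU means the radius AS is perpendicular to SU, so SU runs along (−sin 48°, cos 48°); with |SU| = 28.9, U = (26.38, 33.28). Then cos ∠KUA = UK·UA / (|UK||UA|), giving 70.92°.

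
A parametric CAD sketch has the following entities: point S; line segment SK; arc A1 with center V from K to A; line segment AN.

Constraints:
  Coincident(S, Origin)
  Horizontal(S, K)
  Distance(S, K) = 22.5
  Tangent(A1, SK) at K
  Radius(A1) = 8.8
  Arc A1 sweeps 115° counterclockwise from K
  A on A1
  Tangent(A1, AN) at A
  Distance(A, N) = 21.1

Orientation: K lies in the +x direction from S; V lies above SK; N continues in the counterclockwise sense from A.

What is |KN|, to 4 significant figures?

31.66

S is at the origin; SK is horizontal with |SK| = 22.5 and K on the +x side, so K = (22.50, 0.000). Tangency of A1 to SK means the radius VK is perpendicular to SK, so V = K + (0, 8.8) = (22.50, 8.800). On A1, K sits at bearing -90° from V; a 115° counterclockwise sweep puts A at bearing 25°, so A = V + 8.8·(cos 25°, sin 25°) = (30.48, 12.52). Tangency of A1 to AN means the radius VA is perpendicular to AN, so AN runs along (−sin 25°, cos 25°); with |AN| = 21.1, N = (21.56, 31.64). Then |KN| = |N − K| = 31.66.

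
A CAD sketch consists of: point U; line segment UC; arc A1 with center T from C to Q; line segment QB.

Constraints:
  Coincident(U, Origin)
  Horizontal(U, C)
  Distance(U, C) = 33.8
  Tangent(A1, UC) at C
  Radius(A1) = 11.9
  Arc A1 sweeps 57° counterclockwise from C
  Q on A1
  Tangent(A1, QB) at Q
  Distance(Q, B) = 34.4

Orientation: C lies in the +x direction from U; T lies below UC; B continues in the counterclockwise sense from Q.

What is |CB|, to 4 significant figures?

44.71

U is at the origin; UC is horizontal with |UC| = 33.8 and C on the +x side, so C = (33.80, 0.000). Tangency of A1 to UC means the radius TC is perpendicular to UC, so T = C + (0, -11.9) = (33.80, -11.90). On A1, C sits at bearing 90° from T; a 57° counterclockwise sweep puts Q at bearing 147°, so Q = T + 11.9·(cos 147°, sin 147°) = (23.82, -5.419). Tangency of A1 to QB means the radius TQ is perpendicular to QB, so QB runs along (−sin 147°, cos 147°); with |QB| = 34.4, B = (5.084, -34.27). Then |CB| = |B − C| = 44.71.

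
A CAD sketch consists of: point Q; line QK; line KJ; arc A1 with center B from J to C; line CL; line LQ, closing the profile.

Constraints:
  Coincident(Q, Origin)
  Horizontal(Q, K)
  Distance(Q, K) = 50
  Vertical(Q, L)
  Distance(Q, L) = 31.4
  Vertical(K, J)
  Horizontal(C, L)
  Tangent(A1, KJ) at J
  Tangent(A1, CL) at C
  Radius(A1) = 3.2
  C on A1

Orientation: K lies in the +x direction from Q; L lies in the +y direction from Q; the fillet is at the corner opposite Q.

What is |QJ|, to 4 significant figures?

57.40

Q is at the origin; QK is horizontal with |QK| = 50.0 and K on the +x side, so K = (50.00, 0.000). QL is vertical with |QL| = 31.4 and L on the +y side, so L = (0.000, 31.40). The virtual corner opposite Q is at (50.00, 31.40). The tangent condition forces BJ to be normal to KJ and tangency of A1 to CL means the radius BC is perpendicular to CL, with radius 3.2, so the center B sits 3.2 in from both sides at B = (46.80, 28.20). That places the tangent points at J = (50.00, 28.20) on KJ and C = (46.80, 31.40) on CL. Then |QJ| = |J − Q| = 57.40.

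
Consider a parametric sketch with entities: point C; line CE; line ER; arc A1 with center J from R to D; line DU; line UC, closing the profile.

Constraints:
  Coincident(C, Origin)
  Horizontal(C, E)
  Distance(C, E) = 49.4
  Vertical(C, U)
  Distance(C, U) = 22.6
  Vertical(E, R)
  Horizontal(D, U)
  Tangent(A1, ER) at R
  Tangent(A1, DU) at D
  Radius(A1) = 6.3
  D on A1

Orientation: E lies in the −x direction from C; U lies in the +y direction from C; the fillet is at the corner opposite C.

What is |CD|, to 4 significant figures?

48.67

The virtual corner opposite C is at (-49.40, 22.60). The tangent condition forces JR to be normal to ER and tangency of A1 to DU means the radius JD is perpendicular to DU, with radius 6.3, so the center J sits 6.3 in from both sides at J = (-43.10, 16.30). That places the tangent points at R = (-49.40, 16.30) on ER and D = (-43.10, 22.60) on DU. Then |CD| = |D − C| = 48.67.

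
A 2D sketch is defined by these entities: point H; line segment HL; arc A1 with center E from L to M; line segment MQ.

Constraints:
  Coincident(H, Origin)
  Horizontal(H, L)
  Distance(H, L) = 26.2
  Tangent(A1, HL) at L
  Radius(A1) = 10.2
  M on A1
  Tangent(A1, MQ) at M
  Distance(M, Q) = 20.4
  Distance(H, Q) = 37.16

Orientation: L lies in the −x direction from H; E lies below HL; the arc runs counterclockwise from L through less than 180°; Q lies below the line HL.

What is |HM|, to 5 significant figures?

37.693

Checks: |EM| = 10.20 ✓; ∠(EM, MQ) = 90.00° ✓; |MQ| = 20.40 ✓; |HQ| = 37.16 ✓.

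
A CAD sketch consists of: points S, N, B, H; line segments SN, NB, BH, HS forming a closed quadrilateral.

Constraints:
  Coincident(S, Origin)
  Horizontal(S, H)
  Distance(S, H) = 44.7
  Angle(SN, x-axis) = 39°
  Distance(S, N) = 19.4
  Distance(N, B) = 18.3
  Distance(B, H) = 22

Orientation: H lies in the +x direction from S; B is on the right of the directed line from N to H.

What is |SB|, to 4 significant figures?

23.50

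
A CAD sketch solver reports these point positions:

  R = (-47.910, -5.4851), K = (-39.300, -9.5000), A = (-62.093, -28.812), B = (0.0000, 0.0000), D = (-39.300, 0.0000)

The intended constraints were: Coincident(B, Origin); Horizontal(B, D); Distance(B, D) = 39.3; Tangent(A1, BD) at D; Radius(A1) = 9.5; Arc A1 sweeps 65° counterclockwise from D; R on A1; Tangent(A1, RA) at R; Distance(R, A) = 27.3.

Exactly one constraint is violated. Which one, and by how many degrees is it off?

Tangent(A1, RA) at R — off by 6.30°.

B = (0.00, 0.00) ✓; B.y = 0.00, D.y = 0.00 ✓; |BD| = 39.30 ✓; ∠(KD, DB) = 90.00° ✓; |KD| = 9.500 ✓; bearing(K→R) − bearing(K→D) = 65.00° ✓; |KR| = 9.500 ✓; ∠(KR, RA) = 96.30° ✗; |RA| = 27.30 ✓.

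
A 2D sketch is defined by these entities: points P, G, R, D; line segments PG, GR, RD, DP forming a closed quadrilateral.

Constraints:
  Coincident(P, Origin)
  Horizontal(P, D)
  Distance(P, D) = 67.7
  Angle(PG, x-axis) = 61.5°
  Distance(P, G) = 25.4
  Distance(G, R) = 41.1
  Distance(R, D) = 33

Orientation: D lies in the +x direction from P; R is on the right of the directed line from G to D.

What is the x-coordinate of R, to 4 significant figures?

36.50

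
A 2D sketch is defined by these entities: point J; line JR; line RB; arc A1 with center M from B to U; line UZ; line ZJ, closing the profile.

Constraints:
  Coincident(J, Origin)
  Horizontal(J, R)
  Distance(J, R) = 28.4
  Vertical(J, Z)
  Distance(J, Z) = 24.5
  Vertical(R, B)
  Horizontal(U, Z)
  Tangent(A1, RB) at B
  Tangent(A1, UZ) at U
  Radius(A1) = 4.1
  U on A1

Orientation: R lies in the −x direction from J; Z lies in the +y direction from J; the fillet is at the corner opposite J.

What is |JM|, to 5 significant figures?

31.728

J is at the origin; JR is horizontal with |JR| = 28.4 and R on the −x side, so R = (-28.400, 0.0000). J and Z share the same x with |JZ| = 24.5 and Z on the +y side, so Z = (0.0000, 24.500). The virtual corner opposite J is at (-28.400, 24.500). The tangent condition forces MB to be normal to RB and tangency of A1 to UZ means the radius MU is perpendicular to UZ, with radius 4.1, so the center M sits 4.1 in from both sides at M = (-24.300, 20.400). Then |JM| = |M − J| = 31.728.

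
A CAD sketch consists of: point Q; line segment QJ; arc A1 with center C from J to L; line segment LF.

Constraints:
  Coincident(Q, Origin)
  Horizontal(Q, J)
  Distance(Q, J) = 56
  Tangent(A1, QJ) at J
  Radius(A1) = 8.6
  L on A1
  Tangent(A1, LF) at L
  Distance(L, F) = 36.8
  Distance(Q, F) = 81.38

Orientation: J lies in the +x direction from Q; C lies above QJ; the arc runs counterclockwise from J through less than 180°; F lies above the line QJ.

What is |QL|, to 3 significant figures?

65.0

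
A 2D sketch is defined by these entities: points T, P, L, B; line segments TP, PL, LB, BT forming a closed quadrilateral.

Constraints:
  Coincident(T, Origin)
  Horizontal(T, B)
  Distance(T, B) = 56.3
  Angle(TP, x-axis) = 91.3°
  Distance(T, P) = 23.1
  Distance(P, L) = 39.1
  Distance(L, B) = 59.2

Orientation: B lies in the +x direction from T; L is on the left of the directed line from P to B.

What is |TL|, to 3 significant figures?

57.7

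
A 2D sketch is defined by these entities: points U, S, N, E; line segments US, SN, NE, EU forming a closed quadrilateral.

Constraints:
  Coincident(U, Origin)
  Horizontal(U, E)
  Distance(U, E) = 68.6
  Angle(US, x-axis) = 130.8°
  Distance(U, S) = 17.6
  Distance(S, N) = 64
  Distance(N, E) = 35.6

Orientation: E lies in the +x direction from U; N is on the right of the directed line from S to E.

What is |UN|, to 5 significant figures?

47.197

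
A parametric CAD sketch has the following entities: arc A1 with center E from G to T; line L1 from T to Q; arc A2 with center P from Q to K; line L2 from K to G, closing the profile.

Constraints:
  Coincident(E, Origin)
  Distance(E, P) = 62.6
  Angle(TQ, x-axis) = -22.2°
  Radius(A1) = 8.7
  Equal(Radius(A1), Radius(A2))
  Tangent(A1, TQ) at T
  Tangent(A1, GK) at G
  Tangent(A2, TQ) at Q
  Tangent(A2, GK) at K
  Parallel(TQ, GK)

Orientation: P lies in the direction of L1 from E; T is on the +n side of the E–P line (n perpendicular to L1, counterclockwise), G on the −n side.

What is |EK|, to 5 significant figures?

63.202

The slot axis is L1's direction at -22.2°, so u = (cos -22.2°, sin -22.2°) = (0.92587, -0.37784) and n = (−sin -22.2°, cos -22.2°) = (0.37784, 0.92587). E is at the origin and P lies 62.6 along u from E, so P = 62.6·u = (57.959, -23.653). Tangency of A1 to both parallel lines with radius 8.7 puts T and G at E ± 8.7·n: T = (3.2872, 8.0551), G = (-3.2872, -8.0551). Equal radii place Q and K the same way about P: Q = P + 8.7·n = (61.247, -15.598), K = P − 8.7·n = (54.672, -31.708). Then |EK| = |K − E| = 63.202.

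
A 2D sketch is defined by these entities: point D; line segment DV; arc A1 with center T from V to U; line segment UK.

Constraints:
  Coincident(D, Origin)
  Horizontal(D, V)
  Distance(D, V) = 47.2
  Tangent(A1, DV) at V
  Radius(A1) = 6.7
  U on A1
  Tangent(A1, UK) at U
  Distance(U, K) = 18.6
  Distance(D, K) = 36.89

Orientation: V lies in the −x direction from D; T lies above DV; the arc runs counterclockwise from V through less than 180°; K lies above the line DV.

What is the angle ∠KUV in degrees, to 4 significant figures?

151.0°

Checks: |TU| = 6.700 ✓; ∠(TU, UK) = 90.00° ✓; |UK| = 18.60 ✓; |DK| = 36.89 ✓.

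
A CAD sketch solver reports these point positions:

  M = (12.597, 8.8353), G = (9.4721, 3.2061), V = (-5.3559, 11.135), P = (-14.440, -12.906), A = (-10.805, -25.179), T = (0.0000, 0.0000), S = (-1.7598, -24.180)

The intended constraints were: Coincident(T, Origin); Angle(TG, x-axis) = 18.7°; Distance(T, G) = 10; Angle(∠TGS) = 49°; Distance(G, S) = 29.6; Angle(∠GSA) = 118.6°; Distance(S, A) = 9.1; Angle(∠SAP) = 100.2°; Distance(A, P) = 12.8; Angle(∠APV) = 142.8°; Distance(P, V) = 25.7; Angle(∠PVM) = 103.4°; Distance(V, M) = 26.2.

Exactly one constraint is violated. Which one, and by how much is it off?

Distance(V, M) = 26.2 — off by 8.10.

T = (0.00, 0.00) ✓; TG at 18.70° ✓; |TG| = 10.00 ✓; ∠TGS = 49.00° ✓; |GS| = 29.60 ✓; ∠GSA = 118.6° ✓; |SA| = 9.100 ✓; ∠SAP = 100.2° ✓; |AP| = 12.80 ✓; ∠APV = 142.8° ✓; |PV| = 25.70 ✓; ∠PVM = 103.4° ✓; |VM| = 18.10 ✗.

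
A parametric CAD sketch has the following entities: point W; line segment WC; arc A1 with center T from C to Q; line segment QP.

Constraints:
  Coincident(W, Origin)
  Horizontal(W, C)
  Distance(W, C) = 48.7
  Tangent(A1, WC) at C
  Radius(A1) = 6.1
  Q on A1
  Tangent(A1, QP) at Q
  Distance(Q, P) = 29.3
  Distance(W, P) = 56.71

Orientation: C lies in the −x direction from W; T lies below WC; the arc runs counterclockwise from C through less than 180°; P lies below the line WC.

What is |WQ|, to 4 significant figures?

55.03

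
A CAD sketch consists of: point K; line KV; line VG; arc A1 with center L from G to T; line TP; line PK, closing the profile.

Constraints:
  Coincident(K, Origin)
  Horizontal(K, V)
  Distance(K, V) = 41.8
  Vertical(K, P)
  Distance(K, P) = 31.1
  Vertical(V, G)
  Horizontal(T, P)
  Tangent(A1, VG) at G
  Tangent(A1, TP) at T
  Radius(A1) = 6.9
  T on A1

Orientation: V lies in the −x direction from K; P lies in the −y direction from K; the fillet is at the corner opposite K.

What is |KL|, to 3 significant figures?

42.5

K is at the origin; K and V share the same y with |KV| = 41.8 and V on the −x side, so V = (-41.8, 0.00). KP is vertical with |KP| = 31.1 and P on the −y side, so P = (0.00, -31.1). The virtual corner opposite K is at (-41.8, -31.1). Tangency of A1 to VG means the radius LG is perpendicular to VG and the tangent condition forces LT to be normal to TP, with radius 6.9, so the center L sits 6.9 in from both sides at L = (-34.9, -24.2). Then |KL| = |L − K| = 42.5.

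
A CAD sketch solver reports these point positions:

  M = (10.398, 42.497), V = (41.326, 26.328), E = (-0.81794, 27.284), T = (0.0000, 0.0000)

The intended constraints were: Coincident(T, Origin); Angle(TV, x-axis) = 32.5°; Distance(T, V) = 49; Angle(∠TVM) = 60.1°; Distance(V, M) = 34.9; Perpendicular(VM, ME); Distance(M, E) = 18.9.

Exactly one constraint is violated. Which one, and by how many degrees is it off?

Perpendicular(VM, ME) — off by 8.80°.

T = (0.00, 0.00) ✓; TV at 32.50° ✓; |TV| = 49.00 ✓; ∠TVM = 60.10° ✓; |VM| = 34.90 ✓; ∠(VM, ME) = 81.20° ✗; |ME| = 18.90 ✓.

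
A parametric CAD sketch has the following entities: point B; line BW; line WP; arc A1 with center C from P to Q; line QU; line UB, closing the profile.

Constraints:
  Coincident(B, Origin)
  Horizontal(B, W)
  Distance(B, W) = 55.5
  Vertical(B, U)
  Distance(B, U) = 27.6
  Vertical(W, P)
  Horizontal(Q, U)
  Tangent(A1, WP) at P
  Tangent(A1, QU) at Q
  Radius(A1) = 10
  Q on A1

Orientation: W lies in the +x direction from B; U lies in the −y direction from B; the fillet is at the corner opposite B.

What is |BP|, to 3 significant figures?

58.2

The virtual corner opposite B is at (55.5, -27.6). A1 meets WP tangentially, so CP is at right angles to WP and since A1 is tangent to QU there, CQ ⟂ QU, with radius 10.0, so the center C sits 10.0 in from both sides at C = (45.5, -17.6). That places the tangent points at P = (55.5, -17.6) on WP and Q = (45.5, -27.6) on QU. Then |BP| = |P − B| = 58.2.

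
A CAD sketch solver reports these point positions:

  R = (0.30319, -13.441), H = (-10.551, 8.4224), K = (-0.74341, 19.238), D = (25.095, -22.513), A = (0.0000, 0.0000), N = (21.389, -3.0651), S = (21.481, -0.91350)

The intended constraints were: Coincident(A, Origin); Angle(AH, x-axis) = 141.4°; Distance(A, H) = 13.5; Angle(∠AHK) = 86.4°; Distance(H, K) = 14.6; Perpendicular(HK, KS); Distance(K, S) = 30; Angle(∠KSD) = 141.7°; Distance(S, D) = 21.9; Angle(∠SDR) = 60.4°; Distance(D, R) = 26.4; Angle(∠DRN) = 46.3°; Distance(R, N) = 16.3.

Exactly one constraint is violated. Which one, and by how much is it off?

Distance(R, N) = 16.3 — off by 7.20.

A = (0.00, 0.00) ✓; AH at 141.4° ✓; |AH| = 13.50 ✓; ∠AHK = 86.40° ✓; |HK| = 14.60 ✓; ∠(HK, KS) = 90.00° ✓; |KS| = 30.00 ✓; ∠KSD = 141.7° ✓; |SD| = 21.90 ✓; ∠SDR = 60.40° ✓; |DR| = 26.40 ✓; ∠DRN = 46.30° ✓; |RN| = 23.50 ✗.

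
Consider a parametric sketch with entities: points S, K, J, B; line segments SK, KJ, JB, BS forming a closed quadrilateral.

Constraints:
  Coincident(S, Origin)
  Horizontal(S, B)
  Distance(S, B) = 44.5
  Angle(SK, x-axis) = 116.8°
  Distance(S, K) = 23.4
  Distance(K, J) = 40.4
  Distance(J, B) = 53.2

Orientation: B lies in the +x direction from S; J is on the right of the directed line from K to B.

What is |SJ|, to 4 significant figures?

19.83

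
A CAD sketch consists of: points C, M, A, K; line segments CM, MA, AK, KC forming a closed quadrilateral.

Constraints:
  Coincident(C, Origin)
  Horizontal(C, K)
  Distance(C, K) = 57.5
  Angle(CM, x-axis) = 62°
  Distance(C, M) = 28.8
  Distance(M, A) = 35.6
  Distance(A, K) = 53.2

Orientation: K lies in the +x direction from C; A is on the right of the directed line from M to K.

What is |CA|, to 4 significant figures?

10.48

Checks: CM at 62.00° ✓; |MA| = 35.60 ✓; |AK| = 53.20 ✓.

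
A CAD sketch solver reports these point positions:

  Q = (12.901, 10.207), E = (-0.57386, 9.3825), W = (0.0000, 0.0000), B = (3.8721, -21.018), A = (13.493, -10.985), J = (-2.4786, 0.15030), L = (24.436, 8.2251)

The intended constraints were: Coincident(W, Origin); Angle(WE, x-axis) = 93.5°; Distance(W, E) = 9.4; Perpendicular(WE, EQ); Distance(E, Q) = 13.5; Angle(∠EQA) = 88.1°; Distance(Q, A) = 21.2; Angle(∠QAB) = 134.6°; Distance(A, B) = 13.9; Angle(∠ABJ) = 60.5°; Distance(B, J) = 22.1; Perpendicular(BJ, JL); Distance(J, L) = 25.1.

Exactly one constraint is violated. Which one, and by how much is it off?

Distance(J, L) = 25.1 — off by 3.00.

W = (0.00, 0.00) ✓; WE at 93.50° ✓; |WE| = 9.400 ✓; ∠(WE, EQ) = 90.00° ✓; |EQ| = 13.50 ✓; ∠EQA = 88.10° ✓; |QA| = 21.20 ✓; ∠QAB = 134.6° ✓; |AB| = 13.90 ✓; ∠ABJ = 60.50° ✓; |BJ| = 22.10 ✓; ∠(BJ, JL) = 90.00° ✓; |JL| = 28.10 ✗.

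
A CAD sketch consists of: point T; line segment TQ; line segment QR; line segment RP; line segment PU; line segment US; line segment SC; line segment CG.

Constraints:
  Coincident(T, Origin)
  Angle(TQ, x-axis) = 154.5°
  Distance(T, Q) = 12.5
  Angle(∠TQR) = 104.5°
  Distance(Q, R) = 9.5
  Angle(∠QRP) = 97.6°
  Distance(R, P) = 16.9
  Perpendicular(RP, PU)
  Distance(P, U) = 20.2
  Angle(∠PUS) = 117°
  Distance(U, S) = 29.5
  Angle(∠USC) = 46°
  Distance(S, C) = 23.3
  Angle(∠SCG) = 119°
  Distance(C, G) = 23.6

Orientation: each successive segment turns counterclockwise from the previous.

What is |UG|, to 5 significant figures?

14.261

∠USC = 46.0° gives SC at -120.60° from the x-axis; with |SC| = 23.3, C = (-10.771, 7.6305). ∠SCG = 119.0° gives CG at -59.600° from the x-axis; with |CG| = 23.6, G = (1.1715, -12.725). Then |UG| = |G − U| = 14.261.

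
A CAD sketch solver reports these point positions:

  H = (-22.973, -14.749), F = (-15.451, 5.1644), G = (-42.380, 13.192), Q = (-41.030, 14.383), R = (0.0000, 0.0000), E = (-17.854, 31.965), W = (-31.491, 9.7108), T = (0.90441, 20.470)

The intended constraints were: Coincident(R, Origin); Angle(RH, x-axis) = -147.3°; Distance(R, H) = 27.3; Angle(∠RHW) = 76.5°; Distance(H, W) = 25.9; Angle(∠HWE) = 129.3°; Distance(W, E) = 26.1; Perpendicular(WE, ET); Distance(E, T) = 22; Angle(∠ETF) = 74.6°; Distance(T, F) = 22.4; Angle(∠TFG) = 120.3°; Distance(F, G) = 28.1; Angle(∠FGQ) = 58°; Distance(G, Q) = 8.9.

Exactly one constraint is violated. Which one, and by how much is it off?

Distance(G, Q) = 8.9 — off by 7.10.

R = (0.00, 0.00) ✓; RH at -147.3° ✓; |RH| = 27.30 ✓; ∠RHW = 76.50° ✓; |HW| = 25.90 ✓; ∠HWE = 129.3° ✓; |WE| = 26.10 ✓; ∠(WE, ET) = 90.00° ✓; |ET| = 22.00 ✓; ∠ETF = 74.60° ✓; |TF| = 22.40 ✓; ∠TFG = 120.3° ✓; |FG| = 28.10 ✓; ∠FGQ = 58.02° ✓; |GQ| = 1.800 ✗.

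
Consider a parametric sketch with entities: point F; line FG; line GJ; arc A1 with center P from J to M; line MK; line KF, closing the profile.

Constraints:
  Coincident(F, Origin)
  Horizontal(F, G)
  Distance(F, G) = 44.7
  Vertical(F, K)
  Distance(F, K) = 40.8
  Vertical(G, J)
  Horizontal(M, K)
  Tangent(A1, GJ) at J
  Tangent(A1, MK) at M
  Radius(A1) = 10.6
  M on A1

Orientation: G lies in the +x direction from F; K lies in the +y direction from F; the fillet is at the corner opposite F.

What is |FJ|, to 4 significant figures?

53.95

F is at the origin; F and G share the same y with |FG| = 44.7 and G on the +x side, so G = (44.70, 0.000). F and K share the same x with |FK| = 40.8 and K on the +y side, so K = (0.000, 40.80). The virtual corner opposite F is at (44.70, 40.80). A1 meets GJ tangentially, so PJ is at right angles to GJ and the tangent condition forces PM to be normal to MK, with radius 10.6, so the center P sits 10.6 in from both sides at P = (34.10, 30.20). That places the tangent points at J = (44.70, 30.20) on GJ and M = (34.10, 40.80) on MK. Then |FJ| = |J − F| = 53.95.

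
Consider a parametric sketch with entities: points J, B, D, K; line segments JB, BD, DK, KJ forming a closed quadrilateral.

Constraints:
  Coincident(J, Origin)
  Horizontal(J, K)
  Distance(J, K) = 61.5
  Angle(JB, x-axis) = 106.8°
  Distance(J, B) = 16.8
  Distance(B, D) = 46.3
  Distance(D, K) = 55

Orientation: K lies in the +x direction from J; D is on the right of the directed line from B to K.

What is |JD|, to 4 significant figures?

29.66

J is at the origin; J and K share the same y with |JK| = 61.5 and K in +x, so K = (61.5, 0). JB runs at 106.8° with |JB| = 16.8, so B = (-4.856, 16.08). D is determined by |BD| = 46.3 and |DK| = 55.0 together: it lies at the intersection of circle(B, 46.3) and circle(K, 55.0). With |BK| = 68.28, the foot of the radical line on BK is 27.68 from B and the perpendicular offset is √(46.3² − 27.68²) = 37.11. Taking the right-of-BK solution: D = (13.31, -26.51).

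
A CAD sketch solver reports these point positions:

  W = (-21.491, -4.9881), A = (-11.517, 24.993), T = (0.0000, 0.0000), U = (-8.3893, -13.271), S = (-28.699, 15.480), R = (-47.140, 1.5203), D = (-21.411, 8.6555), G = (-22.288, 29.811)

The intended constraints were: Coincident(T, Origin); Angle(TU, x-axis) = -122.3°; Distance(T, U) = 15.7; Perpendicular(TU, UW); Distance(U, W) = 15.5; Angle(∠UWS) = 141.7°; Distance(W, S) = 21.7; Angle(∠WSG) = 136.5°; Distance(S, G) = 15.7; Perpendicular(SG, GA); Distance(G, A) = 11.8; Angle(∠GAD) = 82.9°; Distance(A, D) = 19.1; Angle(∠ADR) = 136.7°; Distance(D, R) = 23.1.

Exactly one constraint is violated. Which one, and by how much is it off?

Distance(D, R) = 23.1 — off by 3.60.

T = (0.00, 0.00) ✓; TU at -122.3° ✓; |TU| = 15.70 ✓; ∠(TU, UW) = 90.00° ✓; |UW| = 15.50 ✓; ∠UWS = 141.7° ✓; |WS| = 21.70 ✓; ∠WSG = 136.5° ✓; |SG| = 15.70 ✓; ∠(SG, GA) = 90.00° ✓; |GA| = 11.80 ✓; ∠GAD = 82.90° ✓; |AD| = 19.10 ✓; ∠ADR = 136.7° ✓; |DR| = 26.70 ✗.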